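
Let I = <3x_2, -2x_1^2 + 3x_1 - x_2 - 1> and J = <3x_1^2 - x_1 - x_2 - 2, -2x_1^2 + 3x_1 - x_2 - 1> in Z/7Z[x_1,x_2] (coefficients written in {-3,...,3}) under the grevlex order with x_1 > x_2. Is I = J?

Yes, the ideals are equal.

Since reduced Gröbner bases are canonical representatives of ideals under a given ordering, it suffices to compute and compare them.
Buchberger on the first generating set:
f_1 = 3x_2, LT = x_2.
f_2 = -2x_1^2 + 3x_1 - x_2 - 1, LT = x_1^2.

S(f_1,f_2): leading monomials are coprime, so the S-polynomial reduces to 0 (Buchberger's first criterion).
Every S-polynomial of the final basis reduces to 0, so we have a Gröbner basis.
Inter-reduce: drop elements whose leading term is divisible by another's, tail-reduce, and make monic.
Reduced Gröbner basis: {x_1^2 + 2x_1 - 3, x_2}.

Buchberger on the second generating set:
h_1 = 3x_1^2 - x_1 - x_2 - 2, LT = x_1^2.
h_2 = -2x_1^2 + 3x_1 - x_2 - 1, LT = x_1^2.

S(h_1,h_2): lcm = x_1^2. S = -2x_2.
  leading term x_2: no divisor's leading term divides it; move -2x_2 to the remainder.
  remainder -2x_2 ≠ 0; add k_3 = -2x_2 to the basis.

S(h_1,k_3): leading monomials are coprime, so the S-polynomial reduces to 0 (Buchberger's first criterion).
S(h_2,k_3): leading monomials are coprime, so the S-polynomial reduces to 0 (Buchberger's first criterion).
Every S-polynomial of the final basis reduces to 0, so we have a Gröbner basis.
Inter-reduce: drop elements whose leading term is divisible by another's, tail-reduce, and make monic.
Reduced Gröbner basis: {x_1^2 + 2x_1 - 3, x_2}.

These coincide, so the ideals are equal.
The choice of monomial ordering does not affect the verdict — as long as both bases are computed under the same ordering, their equality decides ideal equality.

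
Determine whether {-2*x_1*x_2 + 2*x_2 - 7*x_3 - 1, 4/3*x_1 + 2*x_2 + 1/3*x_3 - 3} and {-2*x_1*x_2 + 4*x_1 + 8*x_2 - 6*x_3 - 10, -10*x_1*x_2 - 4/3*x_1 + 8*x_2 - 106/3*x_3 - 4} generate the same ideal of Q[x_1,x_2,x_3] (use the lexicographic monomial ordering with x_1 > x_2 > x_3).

No, the ideals differ.

Since reduced Gröbner bases are canonical representatives of ideals under a given ordering, it suffices to compute and compare them.
Buchberger on the first generating set:
f_1 = -2*x_1*x_2 + 2*x_2 - 7*x_3 - 1, LT = x_1*x_2.
f_2 = 4/3*x_1 + 2*x_2 + 1/3*x_3 - 3, LT = x_1.

S(f_1,f_2): lcm = x_1*x_2. S = -3/2*x_2**2 - 1/4*x_2*x_3 + 5/4*x_2 + 7/2*x_3 + 1/2.
  leading term x_2**2: no divisor's leading term divides it; move -3/2*x_2**2 to the remainder.
  leading term x_2*x_3: no divisor's leading term divides it; move -1/4*x_2*x_3 to the remainder.
  leading term x_2: no divisor's leading term divides it; move 5/4*x_2 to the remainder.
  leading term x_3: no divisor's leading term divides it; move 7/2*x_3 to the remainder.
  leading term 1: no divisor's leading term divides it; move 1/2 to the remainder.
  remainder -3/2*x_2**2 - 1/4*x_2*x_3 + 5/4*x_2 + 7/2*x_3 + 1/2 ≠ 0; add g_3 = -3/2*x_2**2 - 1/4*x_2*x_3 + 5/4*x_2 + 7/2*x_3 + 1/2 to the basis.

The other S-polynomials (S(f_1,g_3), S(f_2,g_3)) all reduce to 0 modulo the current basis, so we have a Gröbner basis.
Inter-reduce: drop elements whose leading term is divisible by another's, tail-reduce, and make monic.
Reduced Gröbner basis: {x_1 + 3/2*x_2 + 1/4*x_3 - 9/4, x_2**2 + 1/6*x_2*x_3 - 5/6*x_2 - 7/3*x_3 - 1/3}.

Buchberger on the second generating set:
h_1 = -2*x_1*x_2 + 4*x_1 + 8*x_2 - 6*x_3 - 10, LT = x_1*x_2.
h_2 = -10*x_1*x_2 - 4/3*x_1 + 8*x_2 - 106/3*x_3 - 4, LT = x_1*x_2.

S(h_1,h_2): lcm = x_1*x_2. S = -32/15*x_1 - 16/5*x_2 - 8/15*x_3 + 23/5.
  leading term x_1: no divisor's leading term divides it; move -32/15*x_1 to the remainder.
  leading term x_2: no divisor's leading term divides it; move -16/5*x_2 to the remainder.
  leading term x_3: no divisor's leading term divides it; move -8/15*x_3 to the remainder.
  leading term 1: no divisor's leading term divides it; move 23/5 to the remainder.
  remainder -32/15*x_1 - 16/5*x_2 - 8/15*x_3 + 23/5 ≠ 0; add k_3 = -32/15*x_1 - 16/5*x_2 - 8/15*x_3 + 23/5 to the basis.

S(h_1,k_3): lcm = x_1*x_2. S = -2*x_1 - 3/2*x_2**2 - 1/4*x_2*x_3 - 59/32*x_2 + 3*x_3 + 5.
  leading term x_1: subtract (15/16)·k_3 from -2*x_1 - 3/2*x_2**2 - 1/4*x_2*x_3 - 59/32*x_2 + 3*x_3 + 5 → -3/2*x_2**2 - 1/4*x_2*x_3 + 37/32*x_2 + 7/2*x_3 + 11/16
  leading term x_2**2: no divisor's leading term divides it; move -3/2*x_2**2 to the remainder.
  leading term x_2*x_3: no divisor's leading term divides it; move -1/4*x_2*x_3 to the remainder.
  leading term x_2: no divisor's leading term divides it; move 37/32*x_2 to the remainder.
  leading term x_3: no divisor's leading term divides it; move 7/2*x_3 to the remainder.
  leading term 1: no divisor's leading term divides it; move 11/16 to the remainder.
  remainder -3/2*x_2**2 - 1/4*x_2*x_3 + 37/32*x_2 + 7/2*x_3 + 11/16 ≠ 0; add k_4 = -3/2*x_2**2 - 1/4*x_2*x_3 + 37/32*x_2 + 7/2*x_3 + 11/16 to the basis.

The other S-polynomials (S(h_2,k_3), S(h_1,k_4), S(h_2,k_4), S(k_3,k_4)) all reduce to 0 modulo the current basis, so we have a Gröbner basis.
Inter-reduce: drop elements whose leading term is divisible by another's, tail-reduce, and make monic.
Reduced Gröbner basis: {x_1 + 3/2*x_2 + 1/4*x_3 - 69/32, x_2**2 + 1/6*x_2*x_3 - 37/48*x_2 - 7/3*x_3 - 11/24}.

The bases are distinct; the ideals are different.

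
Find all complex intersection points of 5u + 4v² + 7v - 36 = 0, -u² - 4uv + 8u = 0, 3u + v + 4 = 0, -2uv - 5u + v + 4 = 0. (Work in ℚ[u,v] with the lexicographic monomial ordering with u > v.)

Compute a lex Gröbner basis by Buchberger's algorithm.
f_1 = 5u + 4v² + 7v - 36, LT = u.
f_2 = -u² - 4uv + 8u, LT = u².
f_3 = 3u + v + 4, LT = u.
f_4 = -2uv - 5u + v + 4, LT = uv.

S(f_1,f_2): lcm = u². S = ⅘uv² - 13/5uv + ⅘u.
  leading term uv²: subtract (4/25v²)·f_1 from ⅘uv² - 13/5uv + ⅘u → -13/5uv + ⅘u - 16/25v⁴ - 28/25v³ + 144/25v²
  leading term uv: subtract (-13/25v)·f_1 from -13/5uv + ⅘u - 16/25v⁴ - 28/25v³ + 144/25v² → ⅘u - 16/25v⁴ + 24/25v³ + 47/5v² - 468/25v
  leading term u: subtract (4/25)·f_1 from ⅘u - 16/25v⁴ + 24/25v³ + 47/5v² - 468/25v → -16/25v⁴ + 24/25v³ + 219/25v² - 496/25v + 144/25
  leading term v⁴: no divisor's leading term divides it; move -16/25v⁴ to the remainder.
  leading term v³: no divisor's leading term divides it; move 24/25v³ to the remainder.
  leading term v²: no divisor's leading term divides it; move 219/25v² to the remainder.
  leading term v: no divisor's leading term divides it; move -496/25v to the remainder.
  leading term 1: no divisor's leading term divides it; move 144/25 to the remainder.
  remainder -16/25v⁴ + 24/25v³ + 219/25v² - 496/25v + 144/25 ≠ 0; add h_5 = -16/25v⁴ + 24/25v³ + 219/25v² - 496/25v + 144/25 to the basis.

S(f_1,f_3): lcm = u. S = ⅘v² + 16/15v - 128/15.
  leading term v²: no divisor's leading term divides it; move ⅘v² to the remainder.
  leading term v: no divisor's leading term divides it; move 16/15v to the remainder.
  leading term 1: no divisor's leading term divides it; move -128/15 to the remainder.
  remainder ⅘v² + 16/15v - 128/15 ≠ 0; add h_6 = ⅘v² + 16/15v - 128/15 to the basis.

S(f_1,f_4): lcm = uv. S = -5/2u + ⅘v³ + 7/5v² - 67/10v + 2.
  leading term u: subtract (-½)·f_1 from -5/2u + ⅘v³ + 7/5v² - 67/10v + 2 → ⅘v³ + 17/5v² - 16/5v - 16
  leading term v³: subtract (v)·h_6 from ⅘v³ + 17/5v² - 16/5v - 16 → 7/3v² + 16/3v - 16
  leading term v²: subtract (35/12)·h_6 from 7/3v² + 16/3v - 16 → 20/9v + 80/9
  leading term v: no divisor's leading term divides it; move 20/9v to the remainder.
  leading term 1: no divisor's leading term divides it; move 80/9 to the remainder.
  remainder 20/9v + 80/9 ≠ 0; add h_7 = 20/9v + 80/9 to the basis.

The other S-polynomials (S(f_2,f_3), S(f_2,f_4), S(f_3,f_4), S(f_1,h_5), S(f_2,h_5), S(f_3,h_5), S(f_4,h_5), S(f_1,h_6), S(f_2,h_6), S(f_3,h_6), S(f_4,h_6), S(h_5,h_6), S(f_1,h_7), S(f_2,h_7), S(f_3,h_7), S(f_4,h_7), S(h_5,h_7), S(h_6,h_7)) all reduce to 0 modulo the current basis, so we have a Gröbner basis.
Inter-reduce: drop elements whose leading term is divisible by another's, tail-reduce, and make monic.
Reduced Gröbner basis: {u, v + 4}.

Since the basis is lex-ordered, v + 4 is univariate in v. Its roots are {-4}. Back-substituting each root into the other basis elements fixes the other coordinates.
  v = -4: the earlier basis element becomes u = 0, giving u = 0 — point (0, -4).
Check: every point annihilates each of the original generators.
Zero-dimensionality of the ideal guarantees finitely many solutions over ℂ.

{(0, -4)}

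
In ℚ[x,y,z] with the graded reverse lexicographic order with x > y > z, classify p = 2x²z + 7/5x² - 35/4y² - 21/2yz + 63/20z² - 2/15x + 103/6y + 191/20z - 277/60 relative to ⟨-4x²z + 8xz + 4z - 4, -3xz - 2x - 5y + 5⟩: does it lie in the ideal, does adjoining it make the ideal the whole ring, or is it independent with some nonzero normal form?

First compute the reduced Gröbner basis of I by Buchberger's algorithm.
f_1 = -4x²z + 8xz + 4z - 4, LT = x²z.
f_2 = -3xz - 2x - 5y + 5, LT = xz.

S(f_1,f_2): lcm = x²z. S = -⅔x² - 5/3xy - 2xz + 5/3x - z + 1.
  reduce S modulo (f_1, f_2):
  remainder -⅔x² - 5/3xy + 3x + 10/3y - z - 7/3 ≠ 0; add h_3 = -⅔x² - 5/3xy + 3x + 10/3y - z - 7/3 to the basis.

S(f_1,h_3): lcm = x²z. S = -5/2xyz + 5/2xz + 5yz - 3/2z² - 9/2z + 1.
  reduce S modulo (f_1, f_2, h_3):
  remainder 5/3xy + 25/6y² + 5yz - 3/2z² - 5/3x - 25/3y - 9/2z + 31/6 ≠ 0; add h_4 = 5/3xy + 25/6y² + 5yz - 3/2z² - 5/3x - 25/3y - 9/2z + 31/6 to the basis.

S(f_2,h_4): lcm = xyz. S = -5/2y²z - 3yz² + 9/10z³ + ⅔xy + 5/3y² + xz + 5yz + 27/10z² - 5/3y - 31/10z.
  reduce S modulo (f_1, f_2, h_3, h_4):
  remainder -5/2y²z - 3yz² + 9/10z³ + 3yz + 33/10z² - 13/10z - ⅖ ≠ 0; add h_5 = -5/2y²z - 3yz² + 9/10z³ + 3yz + 33/10z² - 13/10z - ⅖ to the basis.

The other S-polynomials (S(f_2,h_3), S(f_1,h_4), S(h_3,h_4), S(f_1,h_5), S(f_2,h_5), S(h_3,h_5), S(h_4,h_5)) all reduce to 0 modulo the current basis, so we have a Gröbner basis.
Inter-reduce: drop elements whose leading term is divisible by another's, tail-reduce, and make monic.
Reduced Gröbner basis: {y²z + 6/5yz² - 9/25z³ - 6/5yz - 33/25z² + 13/25z + 4/25, x² - 25/4y² - 15/2yz + 9/4z² - 2x + 15/2y + 33/4z - 17/4, xy + 5/2y² + 3yz - 9/10z² - x - 5y - 27/10z + 31/10, xz + ⅔x + 5/3y - 5/3}.
Label its elements g_1 = y²z + 6/5yz² - 9/25z³ - 6/5yz - 33/25z² + 13/25z + 4/25, g_2 = x² - 25/4y² - 15/2yz + 9/4z² - 2x + 15/2y + 33/4z - 17/4, g_3 = xy + 5/2y² + 3yz - 9/10z² - x - 5y - 27/10z + 31/10, g_4 = xz + ⅔x + 5/3y - 5/3.

Reduce p = 2x²z + 7/5x² - 35/4y² - 21/2yz + 63/20z² - 2/15x + 103/6y + 191/20z - 277/60 modulo G:
  leading term x²z: subtract (2z)·g_2 from 2x²z + 7/5x² - 35/4y² - 21/2yz + 63/20z² - 2/15x + 103/6y + 191/20z - 277/60 → 25/2y²z + 15yz² - 9/2z³ + 7/5x² - 35/4y² + 4xz - 51/2yz - 267/20z² - 2/15x + 103/6y + 361/20z - 277/60
  leading term y²z: subtract (25/2)·g_1 from 25/2y²z + 15yz² - 9/2z³ + 7/5x² - 35/4y² + 4xz - 51/2yz - 267/20z² - 2/15x + 103/6y + 361/20z - 277/60 → 7/5x² - 35/4y² + 4xz - 21/2yz + 63/20z² - 2/15x + 103/6y + 231/20z - 397/60
  leading term x²: subtract (7/5)·g_2 from 7/5x² - 35/4y² + 4xz - 21/2yz + 63/20z² - 2/15x + 103/6y + 231/20z - 397/60 → 4xz + 8/3x + 20/3y - ⅔
  leading term xz: subtract (4)·g_4 from 4xz + 8/3x + 20/3y - ⅔ → 6
  leading term 1: no divisor's leading term divides it; move 6 to the remainder.
  normal form = 6.
The normal form is nonzero, so p ∉ I. Since p minus its normal form lies in I, I + (p) = I + (r) where r = 6; decide whether this ideal is the whole ring.
Here r = 6 is a nonzero constant, hence a unit: 1 ∈ I + (p), the Gröbner basis of I + (p) is {1}, and the enlarged system has no common solution — adjoining p is inconsistent.

The remainder on division by a Gröbner basis is unique — it is the normal form.

Adjoining 2x²z + 7/5x² - 35/4y² - 21/2yz + 63/20z² - 2/15x + 103/6y + 191/20z - 277/60 makes the ideal the whole ring: the system is inconsistent.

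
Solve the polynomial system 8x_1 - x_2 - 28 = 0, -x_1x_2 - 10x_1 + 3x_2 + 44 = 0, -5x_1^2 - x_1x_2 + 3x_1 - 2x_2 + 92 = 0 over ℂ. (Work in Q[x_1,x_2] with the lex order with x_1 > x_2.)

Compute a lex Gröbner basis by Buchberger's algorithm.
f_1 = 8x_1 - x_2 - 28, LT = x_1.
f_2 = -x_1x_2 - 10x_1 + 3x_2 + 44, LT = x_1x_2.
f_3 = -5x_1^2 - x_1x_2 + 3x_1 - 2x_2 + 92, LT = x_1^2.

S(f_1,f_2): lcm = x_1x_2. S = -10x_1 - 1/8x_2^2 - 1/2x_2 + 44.
  leading term x_1: subtract (-5/4)·f_1 from -10x_1 - 1/8x_2^2 - 1/2x_2 + 44 → -1/8x_2^2 - 7/4x_2 + 9
  leading term x_2^2: no divisor's leading term divides it; move -1/8x_2^2 to the remainder.
  leading term x_2: no divisor's leading term divides it; move -7/4x_2 to the remainder.
  leading term 1: no divisor's leading term divides it; move 9 to the remainder.
  remainder -1/8x_2^2 - 7/4x_2 + 9 ≠ 0; add h_4 = -1/8x_2^2 - 7/4x_2 + 9 to the basis.

S(f_1,f_3): lcm = x_1^2. S = -13/40x_1x_2 - 29/10x_1 - 2/5x_2 + 92/5.
  leading term x_1x_2: subtract (-13/320x_2)·f_1 from -13/40x_1x_2 - 29/10x_1 - 2/5x_2 + 92/5 → -29/10x_1 - 13/320x_2^2 - 123/80x_2 + 92/5
  leading term x_1: subtract (-29/80)·f_1 from -29/10x_1 - 13/320x_2^2 - 123/80x_2 + 92/5 → -13/320x_2^2 - 19/10x_2 + 33/4
  leading term x_2^2: subtract (13/40)·h_4 from -13/320x_2^2 - 19/10x_2 + 33/4 → -213/160x_2 + 213/40
  leading term x_2: no divisor's leading term divides it; move -213/160x_2 to the remainder.
  leading term 1: no divisor's leading term divides it; move 213/40 to the remainder.
  remainder -213/160x_2 + 213/40 ≠ 0; add h_5 = -213/160x_2 + 213/40 to the basis.

The other S-polynomials (S(f_2,f_3), S(f_1,h_4), S(f_2,h_4), S(f_3,h_4), S(f_1,h_5), S(f_2,h_5), S(f_3,h_5), S(h_4,h_5)) all reduce to 0 modulo the current basis, so we have a Gröbner basis.
Inter-reduce: drop elements whose leading term is divisible by another's, tail-reduce, and make monic.
Reduced Gröbner basis: {x_1 - 4, x_2 - 4}.

A lex Gröbner basis eliminates variables successively. Here x_2 - 4 depends only on x_2, with roots {4}; lifting each root through the earlier basis elements recovers the full solutions.
  x_2 = 4: the earlier basis element becomes x_1 - 4 = 0, giving x_1 = 4 — point (4, 4).
Each listed point satisfies every original equation (direct substitution).

{(4, 4)}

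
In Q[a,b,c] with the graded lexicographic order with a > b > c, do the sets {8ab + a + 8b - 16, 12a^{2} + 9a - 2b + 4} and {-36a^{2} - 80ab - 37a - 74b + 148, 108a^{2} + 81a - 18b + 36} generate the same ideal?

Yes, the ideals are equal.

Two ideals are equal iff their reduced Gröbner bases coincide (the reduced basis is unique for a fixed ordering).
Buchberger on the first generating set:
f_1 = 8ab + a + 8b - 16, LT = ab.
f_2 = 12a^{2} + 9a - 2b + 4, LT = a^{2}.

S(f_1,f_2): lcm = a^{2}b. S = \tfrac{1}{8}a^{2} + \tfrac{1}{4}ab + \tfrac{1}{6}b^{2} - 2a - \tfrac{1}{3}b.
  reduce S modulo (f_1, f_2):
  remainder \tfrac{1}{6}b^{2} - \tfrac{17}{8}a - \tfrac{9}{16}b + \tfrac{11}{24} ≠ 0; add g_3 = \tfrac{1}{6}b^{2} - \tfrac{17}{8}a - \tfrac{9}{16}b + \tfrac{11}{24} to the basis.

The other S-polynomials (S(f_1,g_3), S(f_2,g_3)) all reduce to 0 modulo the current basis, so we have a Gröbner basis.
Inter-reduce: drop elements whose leading term is divisible by another's, tail-reduce, and make monic.
Reduced Gröbner basis: {a^{2} + \tfrac{3}{4}a - \tfrac{1}{6}b + \tfrac{1}{3}, ab + \tfrac{1}{8}a + b - 2, b^{2} - \tfrac{51}{4}a - \tfrac{27}{8}b + \tfrac{11}{4}}.

Buchberger on the second generating set:
h_1 = -36a^{2} - 80ab - 37a - 74b + 148, LT = a^{2}.
h_2 = 108a^{2} + 81a - 18b + 36, LT = a^{2}.

S(h_1,h_2): lcm = a^{2}. S = \tfrac{20}{9}ab + \tfrac{5}{18}a + \tfrac{20}{9}b - \tfrac{40}{9}.
  reduce S modulo (h_1, h_2):
  remainder \tfrac{20}{9}ab + \tfrac{5}{18}a + \tfrac{20}{9}b - \tfrac{40}{9} ≠ 0; add k_3 = \tfrac{20}{9}ab + \tfrac{5}{18}a + \tfrac{20}{9}b - \tfrac{40}{9} to the basis.

S(h_1,k_3): lcm = a^{2}b. S = \tfrac{20}{9}ab^{2} - \tfrac{1}{8}a^{2} + \tfrac{1}{36}ab + \tfrac{37}{18}b^{2} + 2a - \tfrac{37}{9}b.
  reduce S modulo (h_1, h_2, k_3):
  remainder -\tfrac{1}{6}b^{2} + \tfrac{17}{8}a + \tfrac{9}{16}b - \tfrac{11}{24} ≠ 0; add k_4 = -\tfrac{1}{6}b^{2} + \tfrac{17}{8}a + \tfrac{9}{16}b - \tfrac{11}{24} to the basis.

The other S-polynomials (S(h_2,k_3), S(h_1,k_4), S(h_2,k_4), S(k_3,k_4)) all reduce to 0 modulo the current basis, so we have a Gröbner basis.
Inter-reduce: drop elements whose leading term is divisible by another's, tail-reduce, and make monic.
Reduced Gröbner basis: {a^{2} + \tfrac{3}{4}a - \tfrac{1}{6}b + \tfrac{1}{3}, ab + \tfrac{1}{8}a + b - 2, b^{2} - \tfrac{51}{4}a - \tfrac{27}{8}b + \tfrac{11}{4}}.

These coincide, so the ideals are equal.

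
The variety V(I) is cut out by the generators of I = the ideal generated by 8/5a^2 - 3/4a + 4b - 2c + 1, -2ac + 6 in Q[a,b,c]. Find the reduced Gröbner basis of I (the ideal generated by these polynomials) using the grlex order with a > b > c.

G = {a^2 - 15/32a + 5/2b - 5/4c + 5/8, ac - 3, bc - 1/2c^2 + 6/5a + 1/4c - 9/16}

f_1 = 8/5a^2 - 3/4a + 4b - 2c + 1, LT = a^2.
f_2 = -2ac + 6, LT = ac.

S(f_1,f_2): lcm = a^2c. S = -15/32ac + 5/2bc - 5/4c^2 + 3a + 5/8c.
  leading term ac: subtract (15/64)·f_2 from -15/32ac + 5/2bc - 5/4c^2 + 3a + 5/8c → 5/2bc - 5/4c^2 + 3a + 5/8c - 45/32
  leading term bc: no divisor's leading term divides it; move 5/2bc to the remainder.
  leading term c^2: no divisor's leading term divides it; move -5/4c^2 to the remainder.
  leading term a: no divisor's leading term divides it; move 3a to the remainder.
  leading term c: no divisor's leading term divides it; move 5/8c to the remainder.
  leading term 1: no divisor's leading term divides it; move -45/32 to the remainder.
  remainder 5/2bc - 5/4c^2 + 3a + 5/8c - 45/32 ≠ 0; add g_3 = 5/2bc - 5/4c^2 + 3a + 5/8c - 45/32 to the basis.

The other S-polynomials (S(f_1,g_3), S(f_2,g_3)) all reduce to 0 modulo the current basis, so we have a Gröbner basis.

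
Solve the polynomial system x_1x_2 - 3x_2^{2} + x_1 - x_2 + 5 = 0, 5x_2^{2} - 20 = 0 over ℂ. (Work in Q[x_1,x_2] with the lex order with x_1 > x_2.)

{(-5, -2), (3, 2)}

Compute a lex Gröbner basis by Buchberger's algorithm.
f_1 = x_1x_2 + x_1 - 3x_2^{2} - x_2 + 5, LT = x_1x_2.
f_2 = 5x_2^{2} - 20, LT = x_2^{2}.

S(f_1,f_2): lcm = x_1x_2^{2}. S = x_1x_2 + 4x_1 - 3x_2^{3} - x_2^{2} + 5x_2.
  leading term x_1x_2: subtract (1)·f_1 from x_1x_2 + 4x_1 - 3x_2^{3} - x_2^{2} + 5x_2 → 3x_1 - 3x_2^{3} + 2x_2^{2} + 6x_2 - 5
  leading term x_1: no divisor's leading term divides it; move 3x_1 to the remainder.
  leading term x_2^{3}: subtract (-\tfrac{3}{5}x_2)·f_2 from -3x_2^{3} + 2x_2^{2} + 6x_2 - 5 → 2x_2^{2} - 6x_2 - 5
  leading term x_2^{2}: subtract (\tfrac{2}{5})·f_2 from 2x_2^{2} - 6x_2 - 5 → -6x_2 + 3
  leading term x_2: no divisor's leading term divides it; move -6x_2 to the remainder.
  leading term 1: no divisor's leading term divides it; move 3 to the remainder.
  remainder 3x_1 - 6x_2 + 3 ≠ 0; add h_3 = 3x_1 - 6x_2 + 3 to the basis.

S(f_1,h_3): lcm = x_1x_2. S = x_1 - x_2^{2} - 2x_2 + 5.
  leading term x_1: subtract (\tfrac{1}{3})·h_3 from x_1 - x_2^{2} - 2x_2 + 5 → -x_2^{2} + 4
  leading term x_2^{2}: subtract (-\tfrac{1}{5})·f_2 from -x_2^{2} + 4 → 0
  remainder 0.

S(f_2,h_3): leading monomials are coprime, so the S-polynomial reduces to 0 (Buchberger's first criterion).
Every S-polynomial of the final basis reduces to 0, so we have a Gröbner basis.
Inter-reduce: drop elements whose leading term is divisible by another's, tail-reduce, and make monic.
Reduced Gröbner basis: {x_1 - 2x_2 + 1, x_2^{2} - 4}.

Since the basis is lex-ordered, x_2^{2} - 4 is univariate in x_2. Its roots are {-2, 2}. Back-substituting each root into the other basis elements fixes the other coordinates.
  x_2 = -2: the earlier basis element becomes x_1 + 5 = 0, giving x_1 = -5 — point (-5, -2).
  x_2 = 2: the earlier basis element becomes x_1 - 3 = 0, giving x_1 = 3 — point (3, 2).
Check: every point annihilates each of the original generators.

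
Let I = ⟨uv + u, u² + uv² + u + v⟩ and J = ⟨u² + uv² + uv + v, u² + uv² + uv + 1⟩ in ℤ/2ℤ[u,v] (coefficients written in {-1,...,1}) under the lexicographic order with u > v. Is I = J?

For a fixed monomial order, each ideal has a unique reduced Gröbner basis; comparing bases decides equality.
Buchberger on the first generating set:
f_1 = uv + u, LT = uv.
f_2 = u² + uv² + u + v, LT = u².

S(f_1,f_2): lcm = u²v. S = u² + uv³ + uv + v².
  leading term u²: subtract (1)·f_2 from u² + uv³ + uv + v² → uv³ + uv² + uv + u + v² + v
  leading term uv³: subtract (v²)·f_1 from uv³ + uv² + uv + u + v² + v → uv + u + v² + v
  leading term uv: subtract (1)·f_1 from uv + u + v² + v → v² + v
  leading term v²: no divisor's leading term divides it; move v² to the remainder.
  leading term v: no divisor's leading term divides it; move v to the remainder.
  remainder v² + v ≠ 0; add g_3 = v² + v to the basis.

S(f_1,g_3): lcm = uv². S = 0.
  remainder 0.

S(f_2,g_3): leading monomials are coprime, so the S-polynomial reduces to 0 (Buchberger's first criterion).
Every S-polynomial of the final basis reduces to 0, so we have a Gröbner basis.
Inter-reduce: drop elements whose leading term is divisible by another's, tail-reduce, and make monic.
Reduced Gröbner basis: {u² + v, uv + u, v² + v}.

Buchberger on the second generating set:
h_1 = u² + uv² + uv + v, LT = u².
h_2 = u² + uv² + uv + 1, LT = u².

S(h_1,h_2): lcm = u². S = v + 1.
  leading term v: no divisor's leading term divides it; move v to the remainder.
  leading term 1: no divisor's leading term divides it; move 1 to the remainder.
  remainder v + 1 ≠ 0; add k_3 = v + 1 to the basis.

S(h_1,k_3): leading monomials are coprime, so the S-polynomial reduces to 0 (Buchberger's first criterion).
S(h_2,k_3): leading monomials are coprime, so the S-polynomial reduces to 0 (Buchberger's first criterion).
Every S-polynomial of the final basis reduces to 0, so we have a Gröbner basis.
Inter-reduce: drop elements whose leading term is divisible by another's, tail-reduce, and make monic.
Reduced Gröbner basis: {u² + 1, v + 1}.

These differ, so the ideals are not equal.

No, the ideals differ.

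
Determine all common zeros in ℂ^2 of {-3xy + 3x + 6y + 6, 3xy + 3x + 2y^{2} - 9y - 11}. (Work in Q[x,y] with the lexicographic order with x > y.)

Compute a lex Gröbner basis by Buchberger's algorithm.
f_1 = -3xy + 3x + 6y + 6, LT = xy.
f_2 = 3xy + 3x + 2y^{2} - 9y - 11, LT = xy.

S(f_1,f_2): lcm = xy. S = -2x - \tfrac{2}{3}y^{2} + y + \tfrac{5}{3}.
  leading term x: no divisor's leading term divides it; move -2x to the remainder.
  leading term y^{2}: no divisor's leading term divides it; move -\tfrac{2}{3}y^{2} to the remainder.
  leading term y: no divisor's leading term divides it; move y to the remainder.
  leading term 1: no divisor's leading term divides it; move \tfrac{5}{3} to the remainder.
  remainder -2x - \tfrac{2}{3}y^{2} + y + \tfrac{5}{3} ≠ 0; add h_3 = -2x - \tfrac{2}{3}y^{2} + y + \tfrac{5}{3} to the basis.

S(f_1,h_3): lcm = xy. S = -x - \tfrac{1}{3}y^{3} + \tfrac{1}{2}y^{2} - \tfrac{7}{6}y - 2.
  leading term x: subtract (\tfrac{1}{2})·h_3 from -x - \tfrac{1}{3}y^{3} + \tfrac{1}{2}y^{2} - \tfrac{7}{6}y - 2 → -\tfrac{1}{3}y^{3} + \tfrac{5}{6}y^{2} - \tfrac{5}{3}y - \tfrac{17}{6}
  leading term y^{3}: no divisor's leading term divides it; move -\tfrac{1}{3}y^{3} to the remainder.
  leading term y^{2}: no divisor's leading term divides it; move \tfrac{5}{6}y^{2} to the remainder.
  leading term y: no divisor's leading term divides it; move -\tfrac{5}{3}y to the remainder.
  leading term 1: no divisor's leading term divides it; move -\tfrac{17}{6} to the remainder.
  remainder -\tfrac{1}{3}y^{3} + \tfrac{5}{6}y^{2} - \tfrac{5}{3}y - \tfrac{17}{6} ≠ 0; add h_4 = -\tfrac{1}{3}y^{3} + \tfrac{5}{6}y^{2} - \tfrac{5}{3}y - \tfrac{17}{6} to the basis.

S(f_2,h_3): lcm = xy. S = x - \tfrac{1}{3}y^{3} + \tfrac{7}{6}y^{2} - \tfrac{13}{6}y - \tfrac{11}{3}.
  leading term x: subtract (-\tfrac{1}{2})·h_3 from x - \tfrac{1}{3}y^{3} + \tfrac{7}{6}y^{2} - \tfrac{13}{6}y - \tfrac{11}{3} → -\tfrac{1}{3}y^{3} + \tfrac{5}{6}y^{2} - \tfrac{5}{3}y - \tfrac{17}{6}
  leading term y^{3}: subtract (1)·h_4 from -\tfrac{1}{3}y^{3} + \tfrac{5}{6}y^{2} - \tfrac{5}{3}y - \tfrac{17}{6} → 0
  remainder 0.

S(f_1,h_4): lcm = xy^{3}. S = \tfrac{3}{2}xy^{2} - 5xy - \tfrac{17}{2}x - 2y^{3} - 2y^{2}.
  leading term xy^{2}: subtract (-\tfrac{1}{2}y)·f_1 from \tfrac{3}{2}xy^{2} - 5xy - \tfrac{17}{2}x - 2y^{3} - 2y^{2} → -\tfrac{7}{2}xy - \tfrac{17}{2}x - 2y^{3} + y^{2} + 3y
  leading term xy: subtract (\tfrac{7}{6})·f_1 from -\tfrac{7}{2}xy - \tfrac{17}{2}x - 2y^{3} + y^{2} + 3y → -12x - 2y^{3} + y^{2} - 4y - 7
  leading term x: subtract (6)·h_3 from -12x - 2y^{3} + y^{2} - 4y - 7 → -2y^{3} + 5y^{2} - 10y - 17
  leading term y^{3}: subtract (6)·h_4 from -2y^{3} + 5y^{2} - 10y - 17 → 0
  remainder 0.

S(f_2,h_4): lcm = xy^{3}. S = \tfrac{7}{2}xy^{2} - 5xy - \tfrac{17}{2}x + \tfrac{2}{3}y^{4} - 3y^{3} - \tfrac{11}{3}y^{2}.
  leading term xy^{2}: subtract (-\tfrac{7}{6}y)·f_1 from \tfrac{7}{2}xy^{2} - 5xy - \tfrac{17}{2}x + \tfrac{2}{3}y^{4} - 3y^{3} - \tfrac{11}{3}y^{2} → -\tfrac{3}{2}xy - \tfrac{17}{2}x + \tfrac{2}{3}y^{4} - 3y^{3} + \tfrac{10}{3}y^{2} + 7y
  leading term xy: subtract (\tfrac{1}{2})·f_1 from -\tfrac{3}{2}xy - \tfrac{17}{2}x + \tfrac{2}{3}y^{4} - 3y^{3} + \tfrac{10}{3}y^{2} + 7y → -10x + \tfrac{2}{3}y^{4} - 3y^{3} + \tfrac{10}{3}y^{2} + 4y - 3
  leading term x: subtract (5)·h_3 from -10x + \tfrac{2}{3}y^{4} - 3y^{3} + \tfrac{10}{3}y^{2} + 4y - 3 → \tfrac{2}{3}y^{4} - 3y^{3} + \tfrac{20}{3}y^{2} - y - \tfrac{34}{3}
  leading term y^{4}: subtract (-2y)·h_4 from \tfrac{2}{3}y^{4} - 3y^{3} + \tfrac{20}{3}y^{2} - y - \tfrac{34}{3} → -\tfrac{4}{3}y^{3} + \tfrac{10}{3}y^{2} - \tfrac{20}{3}y - \tfrac{34}{3}
  leading term y^{3}: subtract (4)·h_4 from -\tfrac{4}{3}y^{3} + \tfrac{10}{3}y^{2} - \tfrac{20}{3}y - \tfrac{34}{3} → 0
  remainder 0.

S(h_3,h_4): leading monomials are coprime, so the S-polynomial reduces to 0 (Buchberger's first criterion).
Every S-polynomial of the final basis reduces to 0, so we have a Gröbner basis.
Inter-reduce: drop elements whose leading term is divisible by another's, tail-reduce, and make monic.
Reduced Gröbner basis: {x + \tfrac{1}{3}y^{2} - \tfrac{1}{2}y - \tfrac{5}{6}, y^{3} - \tfrac{5}{2}y^{2} + 5y + \tfrac{17}{2}}.

A lex Gröbner basis eliminates variables successively. Here y^{3} - \tfrac{5}{2}y^{2} + 5y + \tfrac{17}{2} depends only on y, with roots {-1, 7/4 - sqrt(87)*I/4, 7/4 + sqrt(87)*I/4}; lifting each root through the earlier basis elements recovers the full solutions.
  y = -1: the earlier basis element becomes x = 0, giving x = 0 — point (0, -1).
  y = 7/4 - sqrt(87)*I/4: the earlier basis element becomes x - 5/2 - sqrt(87)*I/6 = 0, giving x = 5/2 + sqrt(87)*I/6 — point (5/2 + sqrt(87)*I/6, 7/4 - sqrt(87)*I/4).
  y = 7/4 + sqrt(87)*I/4: the earlier basis element becomes x - 5/2 + sqrt(87)*I/6 = 0, giving x = 5/2 - sqrt(87)*I/6 — point (5/2 - sqrt(87)*I/6, 7/4 + sqrt(87)*I/4).

{(0, -1), (5/2 + sqrt(87)*I/6, 7/4 - sqrt(87)*I/4), (5/2 - sqrt(87)*I/6, 7/4 + sqrt(87)*I/4)}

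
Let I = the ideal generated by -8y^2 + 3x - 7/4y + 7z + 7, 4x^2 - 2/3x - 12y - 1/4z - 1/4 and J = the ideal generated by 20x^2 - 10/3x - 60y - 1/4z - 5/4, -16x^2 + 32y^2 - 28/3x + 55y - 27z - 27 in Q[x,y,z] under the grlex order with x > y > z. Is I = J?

No, the ideals differ.

For a fixed monomial order, each ideal has a unique reduced Gröbner basis; comparing bases decides equality.
Buchberger on the first generating set:
f_1 = -8y^2 + 3x - 7/4y + 7z + 7, LT = y^2.
f_2 = 4x^2 - 2/3x - 12y - 1/4z - 1/4, LT = x^2.

S(f_1,f_2): leading monomials are coprime, so the S-polynomial reduces to 0 (Buchberger's first criterion).
Every S-polynomial of the final basis reduces to 0, so we have a Gröbner basis.
Inter-reduce: drop elements whose leading term is divisible by another's, tail-reduce, and make monic.
Reduced Gröbner basis: {x^2 - 1/6x - 3y - 1/16z - 1/16, y^2 - 3/8x + 7/32y - 7/8z - 7/8}.

Buchberger on the second generating set:
h_1 = 20x^2 - 10/3x - 60y - 1/4z - 5/4, LT = x^2.
h_2 = -16x^2 + 32y^2 - 28/3x + 55y - 27z - 27, LT = x^2.

S(h_1,h_2): lcm = x^2. S = 2y^2 - 3/4x + 7/16y - 17/10z - 7/4.
  leading term y^2: no divisor's leading term divides it; move 2y^2 to the remainder.
  leading term x: no divisor's leading term divides it; move -3/4x to the remainder.
  leading term y: no divisor's leading term divides it; move 7/16y to the remainder.
  leading term z: no divisor's leading term divides it; move -17/10z to the remainder.
  leading term 1: no divisor's leading term divides it; move -7/4 to the remainder.
  remainder 2y^2 - 3/4x + 7/16y - 17/10z - 7/4 ≠ 0; add k_3 = 2y^2 - 3/4x + 7/16y - 17/10z - 7/4 to the basis.

S(h_1,k_3): leading monomials are coprime, so the S-polynomial reduces to 0 (Buchberger's first criterion).
S(h_2,k_3): leading monomials are coprime, so the S-polynomial reduces to 0 (Buchberger's first criterion).
Every S-polynomial of the final basis reduces to 0, so we have a Gröbner basis.
Inter-reduce: drop elements whose leading term is divisible by another's, tail-reduce, and make monic.
Reduced Gröbner basis: {x^2 - 1/6x - 3y - 1/80z - 1/16, y^2 - 3/8x + 7/32y - 17/20z - 7/8}.

The bases are distinct; the ideals are different.
The same test decides containment: I ⊆ J iff every generator of I reduces to 0 modulo a Gröbner basis of J.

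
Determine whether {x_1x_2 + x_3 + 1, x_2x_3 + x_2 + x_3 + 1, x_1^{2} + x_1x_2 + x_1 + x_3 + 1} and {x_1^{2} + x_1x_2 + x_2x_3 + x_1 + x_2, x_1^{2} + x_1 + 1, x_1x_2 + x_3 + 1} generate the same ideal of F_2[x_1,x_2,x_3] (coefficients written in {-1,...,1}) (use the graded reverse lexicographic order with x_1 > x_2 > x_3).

No, the ideals differ.

Equality of ideals is decidable: compute both reduced Gröbner bases (unique for the ordering) and check whether they agree.
Buchberger on the first generating set:
f_1 = x_1x_2 + x_3 + 1, LT = x_1x_2.
f_2 = x_2x_3 + x_2 + x_3 + 1, LT = x_2x_3.
f_3 = x_1^{2} + x_1x_2 + x_1 + x_3 + 1, LT = x_1^{2}.

S(f_1,f_2): lcm = x_1x_2x_3. S = x_1x_2 + x_1x_3 + x_3^{2} + x_1 + x_3.
  leading term x_1x_2: subtract (1)·f_1 from x_1x_2 + x_1x_3 + x_3^{2} + x_1 + x_3 → x_1x_3 + x_3^{2} + x_1 + 1
  leading term x_1x_3: no divisor's leading term divides it; move x_1x_3 to the remainder.
  leading term x_3^{2}: no divisor's leading term divides it; move x_3^{2} to the remainder.
  leading term x_1: no divisor's leading term divides it; move x_1 to the remainder.
  leading term 1: no divisor's leading term divides it; move 1 to the remainder.
  remainder x_1x_3 + x_3^{2} + x_1 + 1 ≠ 0; add g_4 = x_1x_3 + x_3^{2} + x_1 + 1 to the basis.

S(f_1,f_3): lcm = x_1^{2}x_2. S = x_1x_2^{2} + x_1x_2 + x_1x_3 + x_2x_3 + x_1 + x_2.
  leading term x_1x_2^{2}: subtract (x_2)·f_1 from x_1x_2^{2} + x_1x_2 + x_1x_3 + x_2x_3 + x_1 + x_2 → x_1x_2 + x_1x_3 + x_1
  leading term x_1x_2: subtract (1)·f_1 from x_1x_2 + x_1x_3 + x_1 → x_1x_3 + x_1 + x_3 + 1
  leading term x_1x_3: subtract (1)·g_4 from x_1x_3 + x_1 + x_3 + 1 → x_3^{2} + x_3
  leading term x_3^{2}: no divisor's leading term divides it; move x_3^{2} to the remainder.
  leading term x_3: no divisor's leading term divides it; move x_3 to the remainder.
  remainder x_3^{2} + x_3 ≠ 0; add g_5 = x_3^{2} + x_3 to the basis.

The other S-polynomials (S(f_2,f_3), S(f_1,g_4), S(f_2,g_4), S(f_3,g_4), S(f_1,g_5), S(f_2,g_5), S(f_3,g_5), S(g_4,g_5)) all reduce to 0 modulo the current basis, so we have a Gröbner basis.
Inter-reduce: drop elements whose leading term is divisible by another's, tail-reduce, and make monic.
Reduced Gröbner basis: {x_1^{2} + x_1, x_1x_2 + x_3 + 1, x_1x_3 + x_1 + x_3 + 1, x_2x_3 + x_2 + x_3 + 1, x_3^{2} + x_3}.

Buchberger on the second generating set:
h_1 = x_1^{2} + x_1x_2 + x_2x_3 + x_1 + x_2, LT = x_1^{2}.
h_2 = x_1^{2} + x_1 + 1, LT = x_1^{2}.
h_3 = x_1x_2 + x_3 + 1, LT = x_1x_2.

S(h_1,h_2): lcm = x_1^{2}. S = x_1x_2 + x_2x_3 + x_2 + 1.
  leading term x_1x_2: subtract (1)·h_3 from x_1x_2 + x_2x_3 + x_2 + 1 → x_2x_3 + x_2 + x_3
  leading term x_2x_3: no divisor's leading term divides it; move x_2x_3 to the remainder.
  leading term x_2: no divisor's leading term divides it; move x_2 to the remainder.
  leading term x_3: no divisor's leading term divides it; move x_3 to the remainder.
  remainder x_2x_3 + x_2 + x_3 ≠ 0; add k_4 = x_2x_3 + x_2 + x_3 to the basis.

S(h_1,h_3): lcm = x_1^{2}x_2. S = x_1x_2^{2} + x_2^{2}x_3 + x_1x_2 + x_2^{2} + x_1x_3 + x_1.
  leading term x_1x_2^{2}: subtract (x_2)·h_3 from x_1x_2^{2} + x_2^{2}x_3 + x_1x_2 + x_2^{2} + x_1x_3 + x_1 → x_2^{2}x_3 + x_1x_2 + x_2^{2} + x_1x_3 + x_2x_3 + x_1 + x_2
  leading term x_2^{2}x_3: subtract (x_2)·k_4 from x_2^{2}x_3 + x_1x_2 + x_2^{2} + x_1x_3 + x_2x_3 + x_1 + x_2 → x_1x_2 + x_1x_3 + x_1 + x_2
  leading term x_1x_2: subtract (1)·h_3 from x_1x_2 + x_1x_3 + x_1 + x_2 → x_1x_3 + x_1 + x_2 + x_3 + 1
  leading term x_1x_3: no divisor's leading term divides it; move x_1x_3 to the remainder.
  leading term x_1: no divisor's leading term divides it; move x_1 to the remainder.
  leading term x_2: no divisor's leading term divides it; move x_2 to the remainder.
  leading term x_3: no divisor's leading term divides it; move x_3 to the remainder.
  leading term 1: no divisor's leading term divides it; move 1 to the remainder.
  remainder x_1x_3 + x_1 + x_2 + x_3 + 1 ≠ 0; add k_5 = x_1x_3 + x_1 + x_2 + x_3 + 1 to the basis.

S(h_3,k_4): lcm = x_1x_2x_3. S = x_1x_2 + x_1x_3 + x_3^{2} + x_3.
  leading term x_1x_2: subtract (1)·h_3 from x_1x_2 + x_1x_3 + x_3^{2} + x_3 → x_1x_3 + x_3^{2} + 1
  leading term x_1x_3: subtract (1)·k_5 from x_1x_3 + x_3^{2} + 1 → x_3^{2} + x_1 + x_2 + x_3
  leading term x_3^{2}: no divisor's leading term divides it; move x_3^{2} to the remainder.
  leading term x_1: no divisor's leading term divides it; move x_1 to the remainder.
  leading term x_2: no divisor's leading term divides it; move x_2 to the remainder.
  leading term x_3: no divisor's leading term divides it; move x_3 to the remainder.
  remainder x_3^{2} + x_1 + x_2 + x_3 ≠ 0; add k_6 = x_3^{2} + x_1 + x_2 + x_3 to the basis.

S(h_3,k_5): lcm = x_1x_2x_3. S = x_1x_2 + x_2^{2} + x_2x_3 + x_3^{2} + x_2 + x_3.
  leading term x_1x_2: subtract (1)·h_3 from x_1x_2 + x_2^{2} + x_2x_3 + x_3^{2} + x_2 + x_3 → x_2^{2} + x_2x_3 + x_3^{2} + x_2 + 1
  leading term x_2^{2}: no divisor's leading term divides it; move x_2^{2} to the remainder.
  leading term x_2x_3: subtract (1)·k_4 from x_2x_3 + x_3^{2} + x_2 + 1 → x_3^{2} + x_3 + 1
  leading term x_3^{2}: subtract (1)·k_6 from x_3^{2} + x_3 + 1 → x_1 + x_2 + 1
  leading term x_1: no divisor's leading term divides it; move x_1 to the remainder.
  leading term x_2: no divisor's leading term divides it; move x_2 to the remainder.
  leading term 1: no divisor's leading term divides it; move 1 to the remainder.
  remainder x_2^{2} + x_1 + x_2 + 1 ≠ 0; add k_7 = x_2^{2} + x_1 + x_2 + 1 to the basis.

The other S-polynomials (S(h_2,h_3), S(h_1,k_4), S(h_2,k_4), S(h_1,k_5), S(h_2,k_5), S(k_4,k_5), S(h_1,k_6), S(h_2,k_6), S(h_3,k_6), S(k_4,k_6), S(k_5,k_6), S(h_1,k_7), S(h_2,k_7), S(h_3,k_7), S(k_4,k_7), S(k_5,k_7), S(k_6,k_7)) all reduce to 0 modulo the current basis, so we have a Gröbner basis.
Inter-reduce: drop elements whose leading term is divisible by another's, tail-reduce, and make monic.
Reduced Gröbner basis: {x_1^{2} + x_1 + 1, x_1x_2 + x_3 + 1, x_2^{2} + x_1 + x_2 + 1, x_1x_3 + x_1 + x_2 + x_3 + 1, x_2x_3 + x_2 + x_3, x_3^{2} + x_1 + x_2 + x_3}.

The bases are distinct; the ideals are different.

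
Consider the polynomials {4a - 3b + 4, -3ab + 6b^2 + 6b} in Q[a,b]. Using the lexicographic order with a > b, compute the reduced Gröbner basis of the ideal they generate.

G = {a - 3/4b + 1, b^2 + 12/5b}

This is the nonlinear analogue of row-reducing a linear system.

f_1 = 4a - 3b + 4, LT = a.
f_2 = -3ab + 6b^2 + 6b, LT = ab.

S(f_1,f_2): lcm = ab. S = 5/4b^2 + 3b.
  leading term b^2: no divisor's leading term divides it; move 5/4b^2 to the remainder.
  leading term b: no divisor's leading term divides it; move 3b to the remainder.
  remainder 5/4b^2 + 3b ≠ 0; add g_3 = 5/4b^2 + 3b to the basis.

The other S-polynomials (S(f_1,g_3), S(f_2,g_3)) all reduce to 0 modulo the current basis, so we have a Gröbner basis.
Inter-reduce: drop elements whose leading term is divisible by another's, tail-reduce, and make monic.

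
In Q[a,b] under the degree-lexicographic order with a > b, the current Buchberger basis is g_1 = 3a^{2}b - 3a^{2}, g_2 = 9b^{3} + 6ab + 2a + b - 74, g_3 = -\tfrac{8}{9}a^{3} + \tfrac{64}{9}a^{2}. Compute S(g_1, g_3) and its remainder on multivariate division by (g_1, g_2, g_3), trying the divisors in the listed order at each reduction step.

S(g_1, g_3) = -a^{3} + 8a^{2}b; remainder on division = 0.

lcm(LM(g_1), LM(g_3)) = a^{3}b.
S = (lcm/LT(g_1))·g_1 − (lcm/LT(g_3))·g_3 = -a^{3} + 8a^{2}b.
Reduce S modulo (g_1, g_2, g_3) in that order:
  leading term a^{3}: subtract (\tfrac{9}{8})·g_3 from -a^{3} + 8a^{2}b → 8a^{2}b - 8a^{2}
  leading term a^{2}b: subtract (\tfrac{8}{3})·g_1 from 8a^{2}b - 8a^{2} → 0
The remainder is 0, so this S-polynomial contributes no new basis element.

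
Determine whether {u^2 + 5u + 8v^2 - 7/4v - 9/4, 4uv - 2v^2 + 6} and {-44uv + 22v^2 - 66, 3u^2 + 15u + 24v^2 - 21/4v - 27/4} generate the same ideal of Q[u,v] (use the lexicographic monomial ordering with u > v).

Two ideals are equal iff their reduced Gröbner bases coincide (the reduced basis is unique for a fixed ordering).
Buchberger on the first generating set:
f_1 = u^2 + 5u + 8v^2 - 7/4v - 9/4, LT = u^2.
f_2 = 4uv - 2v^2 + 6, LT = uv.

S(f_1,f_2): lcm = u^2v. S = 1/2uv^2 + 5uv - 3/2u + 8v^3 - 7/4v^2 - 9/4v.
  leading term uv^2: subtract (1/8v)·f_2 from 1/2uv^2 + 5uv - 3/2u + 8v^3 - 7/4v^2 - 9/4v → 5uv - 3/2u + 33/4v^3 - 7/4v^2 - 3v
  leading term uv: subtract (5/4)·f_2 from 5uv - 3/2u + 33/4v^3 - 7/4v^2 - 3v → -3/2u + 33/4v^3 + 3/4v^2 - 3v - 15/2
  leading term u: no divisor's leading term divides it; move -3/2u to the remainder.
  leading term v^3: no divisor's leading term divides it; move 33/4v^3 to the remainder.
  leading term v^2: no divisor's leading term divides it; move 3/4v^2 to the remainder.
  leading term v: no divisor's leading term divides it; move -3v to the remainder.
  leading term 1: no divisor's leading term divides it; move -15/2 to the remainder.
  remainder -3/2u + 33/4v^3 + 3/4v^2 - 3v - 15/2 ≠ 0; add g_3 = -3/2u + 33/4v^3 + 3/4v^2 - 3v - 15/2 to the basis.

S(f_1,g_3): lcm = u^2. S = 11/2uv^3 + 1/2uv^2 - 2uv + 8v^2 - 7/4v - 9/4.
  leading term uv^3: subtract (11/8v^2)·f_2 from 11/2uv^3 + 1/2uv^2 - 2uv + 8v^2 - 7/4v - 9/4 → 1/2uv^2 - 2uv + 11/4v^4 - 1/4v^2 - 7/4v - 9/4
  leading term uv^2: subtract (1/8v)·f_2 from 1/2uv^2 - 2uv + 11/4v^4 - 1/4v^2 - 7/4v - 9/4 → -2uv + 11/4v^4 + 1/4v^3 - 1/4v^2 - 5/2v - 9/4
  leading term uv: subtract (-1/2)·f_2 from -2uv + 11/4v^4 + 1/4v^3 - 1/4v^2 - 5/2v - 9/4 → 11/4v^4 + 1/4v^3 - 5/4v^2 - 5/2v + 3/4
  leading term v^4: no divisor's leading term divides it; move 11/4v^4 to the remainder.
  leading term v^3: no divisor's leading term divides it; move 1/4v^3 to the remainder.
  leading term v^2: no divisor's leading term divides it; move -5/4v^2 to the remainder.
  leading term v: no divisor's leading term divides it; move -5/2v to the remainder.
  leading term 1: no divisor's leading term divides it; move 3/4 to the remainder.
  remainder 11/4v^4 + 1/4v^3 - 5/4v^2 - 5/2v + 3/4 ≠ 0; add g_4 = 11/4v^4 + 1/4v^3 - 5/4v^2 - 5/2v + 3/4 to the basis.

The other S-polynomials (S(f_2,g_3), S(f_1,g_4), S(f_2,g_4), S(g_3,g_4)) all reduce to 0 modulo the current basis, so we have a Gröbner basis.
Inter-reduce: drop elements whose leading term is divisible by another's, tail-reduce, and make monic.
Reduced Gröbner basis: {u - 11/2v^3 - 1/2v^2 + 2v + 5, v^4 + 1/11v^3 - 5/11v^2 - 10/11v + 3/11}.

Buchberger on the second generating set:
h_1 = -44uv + 22v^2 - 66, LT = uv.
h_2 = 3u^2 + 15u + 24v^2 - 21/4v - 27/4, LT = u^2.

S(h_1,h_2): lcm = u^2v. S = -1/2uv^2 - 5uv + 3/2u - 8v^3 + 7/4v^2 + 9/4v.
  leading term uv^2: subtract (1/88v)·h_1 from -1/2uv^2 - 5uv + 3/2u - 8v^3 + 7/4v^2 + 9/4v → -5uv + 3/2u - 33/4v^3 + 7/4v^2 + 3v
  leading term uv: subtract (5/44)·h_1 from -5uv + 3/2u - 33/4v^3 + 7/4v^2 + 3v → 3/2u - 33/4v^3 - 3/4v^2 + 3v + 15/2
  leading term u: no divisor's leading term divides it; move 3/2u to the remainder.
  leading term v^3: no divisor's leading term divides it; move -33/4v^3 to the remainder.
  leading term v^2: no divisor's leading term divides it; move -3/4v^2 to the remainder.
  leading term v: no divisor's leading term divides it; move 3v to the remainder.
  leading term 1: no divisor's leading term divides it; move 15/2 to the remainder.
  remainder 3/2u - 33/4v^3 - 3/4v^2 + 3v + 15/2 ≠ 0; add k_3 = 3/2u - 33/4v^3 - 3/4v^2 + 3v + 15/2 to the basis.

S(h_1,k_3): lcm = uv. S = 11/2v^4 + 1/2v^3 - 5/2v^2 - 5v + 3/2.
  leading term v^4: no divisor's leading term divides it; move 11/2v^4 to the remainder.
  leading term v^3: no divisor's leading term divides it; move 1/2v^3 to the remainder.
  leading term v^2: no divisor's leading term divides it; move -5/2v^2 to the remainder.
  leading term v: no divisor's leading term divides it; move -5v to the remainder.
  leading term 1: no divisor's leading term divides it; move 3/2 to the remainder.
  remainder 11/2v^4 + 1/2v^3 - 5/2v^2 - 5v + 3/2 ≠ 0; add k_4 = 11/2v^4 + 1/2v^3 - 5/2v^2 - 5v + 3/2 to the basis.

The other S-polynomials (S(h_2,k_3), S(h_1,k_4), S(h_2,k_4), S(k_3,k_4)) all reduce to 0 modulo the current basis, so we have a Gröbner basis.
Inter-reduce: drop elements whose leading term is divisible by another's, tail-reduce, and make monic.
Reduced Gröbner basis: {u - 11/2v^3 - 1/2v^2 + 2v + 5, v^4 + 1/11v^3 - 5/11v^2 - 10/11v + 3/11}.

Same reduced basis, so the two generating sets span the same ideal.

Yes, the ideals are equal.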